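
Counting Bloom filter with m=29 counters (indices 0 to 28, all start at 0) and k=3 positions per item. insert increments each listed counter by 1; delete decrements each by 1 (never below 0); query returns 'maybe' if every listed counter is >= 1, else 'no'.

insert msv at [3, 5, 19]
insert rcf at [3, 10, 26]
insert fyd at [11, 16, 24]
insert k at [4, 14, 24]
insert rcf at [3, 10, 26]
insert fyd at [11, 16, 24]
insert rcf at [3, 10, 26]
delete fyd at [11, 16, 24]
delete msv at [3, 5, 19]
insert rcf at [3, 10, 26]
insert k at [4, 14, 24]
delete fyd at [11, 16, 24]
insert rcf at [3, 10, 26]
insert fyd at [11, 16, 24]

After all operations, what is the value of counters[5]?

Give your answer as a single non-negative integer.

Step 1: insert msv at [3, 5, 19] -> counters=[0,0,0,1,0,1,0,0,0,0,0,0,0,0,0,0,0,0,0,1,0,0,0,0,0,0,0,0,0]
Step 2: insert rcf at [3, 10, 26] -> counters=[0,0,0,2,0,1,0,0,0,0,1,0,0,0,0,0,0,0,0,1,0,0,0,0,0,0,1,0,0]
Step 3: insert fyd at [11, 16, 24] -> counters=[0,0,0,2,0,1,0,0,0,0,1,1,0,0,0,0,1,0,0,1,0,0,0,0,1,0,1,0,0]
Step 4: insert k at [4, 14, 24] -> counters=[0,0,0,2,1,1,0,0,0,0,1,1,0,0,1,0,1,0,0,1,0,0,0,0,2,0,1,0,0]
Step 5: insert rcf at [3, 10, 26] -> counters=[0,0,0,3,1,1,0,0,0,0,2,1,0,0,1,0,1,0,0,1,0,0,0,0,2,0,2,0,0]
Step 6: insert fyd at [11, 16, 24] -> counters=[0,0,0,3,1,1,0,0,0,0,2,2,0,0,1,0,2,0,0,1,0,0,0,0,3,0,2,0,0]
Step 7: insert rcf at [3, 10, 26] -> counters=[0,0,0,4,1,1,0,0,0,0,3,2,0,0,1,0,2,0,0,1,0,0,0,0,3,0,3,0,0]
Step 8: delete fyd at [11, 16, 24] -> counters=[0,0,0,4,1,1,0,0,0,0,3,1,0,0,1,0,1,0,0,1,0,0,0,0,2,0,3,0,0]
Step 9: delete msv at [3, 5, 19] -> counters=[0,0,0,3,1,0,0,0,0,0,3,1,0,0,1,0,1,0,0,0,0,0,0,0,2,0,3,0,0]
Step 10: insert rcf at [3, 10, 26] -> counters=[0,0,0,4,1,0,0,0,0,0,4,1,0,0,1,0,1,0,0,0,0,0,0,0,2,0,4,0,0]
Step 11: insert k at [4, 14, 24] -> counters=[0,0,0,4,2,0,0,0,0,0,4,1,0,0,2,0,1,0,0,0,0,0,0,0,3,0,4,0,0]
Step 12: delete fyd at [11, 16, 24] -> counters=[0,0,0,4,2,0,0,0,0,0,4,0,0,0,2,0,0,0,0,0,0,0,0,0,2,0,4,0,0]
Step 13: insert rcf at [3, 10, 26] -> counters=[0,0,0,5,2,0,0,0,0,0,5,0,0,0,2,0,0,0,0,0,0,0,0,0,2,0,5,0,0]
Step 14: insert fyd at [11, 16, 24] -> counters=[0,0,0,5,2,0,0,0,0,0,5,1,0,0,2,0,1,0,0,0,0,0,0,0,3,0,5,0,0]
Final counters=[0,0,0,5,2,0,0,0,0,0,5,1,0,0,2,0,1,0,0,0,0,0,0,0,3,0,5,0,0] -> counters[5]=0

Answer: 0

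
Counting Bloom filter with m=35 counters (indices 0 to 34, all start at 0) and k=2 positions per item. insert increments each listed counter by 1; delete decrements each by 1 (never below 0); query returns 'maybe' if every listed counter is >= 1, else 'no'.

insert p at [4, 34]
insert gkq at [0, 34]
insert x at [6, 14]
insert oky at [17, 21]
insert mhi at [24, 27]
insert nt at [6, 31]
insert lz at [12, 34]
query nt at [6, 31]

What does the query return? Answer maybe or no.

Step 1: insert p at [4, 34] -> counters=[0,0,0,0,1,0,0,0,0,0,0,0,0,0,0,0,0,0,0,0,0,0,0,0,0,0,0,0,0,0,0,0,0,0,1]
Step 2: insert gkq at [0, 34] -> counters=[1,0,0,0,1,0,0,0,0,0,0,0,0,0,0,0,0,0,0,0,0,0,0,0,0,0,0,0,0,0,0,0,0,0,2]
Step 3: insert x at [6, 14] -> counters=[1,0,0,0,1,0,1,0,0,0,0,0,0,0,1,0,0,0,0,0,0,0,0,0,0,0,0,0,0,0,0,0,0,0,2]
Step 4: insert oky at [17, 21] -> counters=[1,0,0,0,1,0,1,0,0,0,0,0,0,0,1,0,0,1,0,0,0,1,0,0,0,0,0,0,0,0,0,0,0,0,2]
Step 5: insert mhi at [24, 27] -> counters=[1,0,0,0,1,0,1,0,0,0,0,0,0,0,1,0,0,1,0,0,0,1,0,0,1,0,0,1,0,0,0,0,0,0,2]
Step 6: insert nt at [6, 31] -> counters=[1,0,0,0,1,0,2,0,0,0,0,0,0,0,1,0,0,1,0,0,0,1,0,0,1,0,0,1,0,0,0,1,0,0,2]
Step 7: insert lz at [12, 34] -> counters=[1,0,0,0,1,0,2,0,0,0,0,0,1,0,1,0,0,1,0,0,0,1,0,0,1,0,0,1,0,0,0,1,0,0,3]
Query nt: check counters[6]=2 counters[31]=1 -> maybe

Answer: maybe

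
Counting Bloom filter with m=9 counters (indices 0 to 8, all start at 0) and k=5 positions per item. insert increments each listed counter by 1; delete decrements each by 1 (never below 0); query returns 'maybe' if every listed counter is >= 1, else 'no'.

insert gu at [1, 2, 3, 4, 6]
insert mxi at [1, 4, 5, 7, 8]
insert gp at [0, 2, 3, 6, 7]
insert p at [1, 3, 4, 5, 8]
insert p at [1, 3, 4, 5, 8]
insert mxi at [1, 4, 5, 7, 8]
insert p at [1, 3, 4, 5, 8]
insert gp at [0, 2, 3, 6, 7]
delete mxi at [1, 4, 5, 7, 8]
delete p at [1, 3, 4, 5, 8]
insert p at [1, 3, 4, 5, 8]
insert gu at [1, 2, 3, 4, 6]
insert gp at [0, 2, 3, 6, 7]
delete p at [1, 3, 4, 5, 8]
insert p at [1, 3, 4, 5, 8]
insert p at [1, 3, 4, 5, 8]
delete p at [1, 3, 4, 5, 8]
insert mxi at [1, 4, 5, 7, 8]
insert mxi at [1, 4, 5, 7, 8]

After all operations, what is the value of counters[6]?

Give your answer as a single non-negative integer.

Step 1: insert gu at [1, 2, 3, 4, 6] -> counters=[0,1,1,1,1,0,1,0,0]
Step 2: insert mxi at [1, 4, 5, 7, 8] -> counters=[0,2,1,1,2,1,1,1,1]
Step 3: insert gp at [0, 2, 3, 6, 7] -> counters=[1,2,2,2,2,1,2,2,1]
Step 4: insert p at [1, 3, 4, 5, 8] -> counters=[1,3,2,3,3,2,2,2,2]
Step 5: insert p at [1, 3, 4, 5, 8] -> counters=[1,4,2,4,4,3,2,2,3]
Step 6: insert mxi at [1, 4, 5, 7, 8] -> counters=[1,5,2,4,5,4,2,3,4]
Step 7: insert p at [1, 3, 4, 5, 8] -> counters=[1,6,2,5,6,5,2,3,5]
Step 8: insert gp at [0, 2, 3, 6, 7] -> counters=[2,6,3,6,6,5,3,4,5]
Step 9: delete mxi at [1, 4, 5, 7, 8] -> counters=[2,5,3,6,5,4,3,3,4]
Step 10: delete p at [1, 3, 4, 5, 8] -> counters=[2,4,3,5,4,3,3,3,3]
Step 11: insert p at [1, 3, 4, 5, 8] -> counters=[2,5,3,6,5,4,3,3,4]
Step 12: insert gu at [1, 2, 3, 4, 6] -> counters=[2,6,4,7,6,4,4,3,4]
Step 13: insert gp at [0, 2, 3, 6, 7] -> counters=[3,6,5,8,6,4,5,4,4]
Step 14: delete p at [1, 3, 4, 5, 8] -> counters=[3,5,5,7,5,3,5,4,3]
Step 15: insert p at [1, 3, 4, 5, 8] -> counters=[3,6,5,8,6,4,5,4,4]
Step 16: insert p at [1, 3, 4, 5, 8] -> counters=[3,7,5,9,7,5,5,4,5]
Step 17: delete p at [1, 3, 4, 5, 8] -> counters=[3,6,5,8,6,4,5,4,4]
Step 18: insert mxi at [1, 4, 5, 7, 8] -> counters=[3,7,5,8,7,5,5,5,5]
Step 19: insert mxi at [1, 4, 5, 7, 8] -> counters=[3,8,5,8,8,6,5,6,6]
Final counters=[3,8,5,8,8,6,5,6,6] -> counters[6]=5

Answer: 5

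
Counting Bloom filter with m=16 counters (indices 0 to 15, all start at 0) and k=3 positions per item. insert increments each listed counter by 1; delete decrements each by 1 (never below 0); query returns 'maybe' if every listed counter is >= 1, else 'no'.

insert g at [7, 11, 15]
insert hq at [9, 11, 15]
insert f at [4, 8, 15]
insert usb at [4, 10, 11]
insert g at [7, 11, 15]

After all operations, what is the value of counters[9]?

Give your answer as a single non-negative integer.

Step 1: insert g at [7, 11, 15] -> counters=[0,0,0,0,0,0,0,1,0,0,0,1,0,0,0,1]
Step 2: insert hq at [9, 11, 15] -> counters=[0,0,0,0,0,0,0,1,0,1,0,2,0,0,0,2]
Step 3: insert f at [4, 8, 15] -> counters=[0,0,0,0,1,0,0,1,1,1,0,2,0,0,0,3]
Step 4: insert usb at [4, 10, 11] -> counters=[0,0,0,0,2,0,0,1,1,1,1,3,0,0,0,3]
Step 5: insert g at [7, 11, 15] -> counters=[0,0,0,0,2,0,0,2,1,1,1,4,0,0,0,4]
Final counters=[0,0,0,0,2,0,0,2,1,1,1,4,0,0,0,4] -> counters[9]=1

Answer: 1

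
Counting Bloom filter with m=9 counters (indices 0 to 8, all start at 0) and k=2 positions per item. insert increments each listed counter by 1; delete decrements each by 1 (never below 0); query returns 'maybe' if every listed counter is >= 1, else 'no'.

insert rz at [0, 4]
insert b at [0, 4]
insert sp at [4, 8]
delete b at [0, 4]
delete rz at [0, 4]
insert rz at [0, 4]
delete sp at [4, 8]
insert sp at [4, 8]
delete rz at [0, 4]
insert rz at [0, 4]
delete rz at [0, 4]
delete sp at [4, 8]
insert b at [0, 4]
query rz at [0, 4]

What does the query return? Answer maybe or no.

Step 1: insert rz at [0, 4] -> counters=[1,0,0,0,1,0,0,0,0]
Step 2: insert b at [0, 4] -> counters=[2,0,0,0,2,0,0,0,0]
Step 3: insert sp at [4, 8] -> counters=[2,0,0,0,3,0,0,0,1]
Step 4: delete b at [0, 4] -> counters=[1,0,0,0,2,0,0,0,1]
Step 5: delete rz at [0, 4] -> counters=[0,0,0,0,1,0,0,0,1]
Step 6: insert rz at [0, 4] -> counters=[1,0,0,0,2,0,0,0,1]
Step 7: delete sp at [4, 8] -> counters=[1,0,0,0,1,0,0,0,0]
Step 8: insert sp at [4, 8] -> counters=[1,0,0,0,2,0,0,0,1]
Step 9: delete rz at [0, 4] -> counters=[0,0,0,0,1,0,0,0,1]
Step 10: insert rz at [0, 4] -> counters=[1,0,0,0,2,0,0,0,1]
Step 11: delete rz at [0, 4] -> counters=[0,0,0,0,1,0,0,0,1]
Step 12: delete sp at [4, 8] -> counters=[0,0,0,0,0,0,0,0,0]
Step 13: insert b at [0, 4] -> counters=[1,0,0,0,1,0,0,0,0]
Query rz: check counters[0]=1 counters[4]=1 -> maybe

Answer: maybe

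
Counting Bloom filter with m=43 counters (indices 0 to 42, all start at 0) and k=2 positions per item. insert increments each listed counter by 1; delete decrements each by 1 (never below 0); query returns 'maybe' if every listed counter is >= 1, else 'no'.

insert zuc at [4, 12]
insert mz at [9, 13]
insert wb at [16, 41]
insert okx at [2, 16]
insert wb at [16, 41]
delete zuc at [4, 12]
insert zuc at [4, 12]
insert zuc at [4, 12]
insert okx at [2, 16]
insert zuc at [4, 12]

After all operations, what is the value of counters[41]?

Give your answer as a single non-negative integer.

Answer: 2

Derivation:
Step 1: insert zuc at [4, 12] -> counters=[0,0,0,0,1,0,0,0,0,0,0,0,1,0,0,0,0,0,0,0,0,0,0,0,0,0,0,0,0,0,0,0,0,0,0,0,0,0,0,0,0,0,0]
Step 2: insert mz at [9, 13] -> counters=[0,0,0,0,1,0,0,0,0,1,0,0,1,1,0,0,0,0,0,0,0,0,0,0,0,0,0,0,0,0,0,0,0,0,0,0,0,0,0,0,0,0,0]
Step 3: insert wb at [16, 41] -> counters=[0,0,0,0,1,0,0,0,0,1,0,0,1,1,0,0,1,0,0,0,0,0,0,0,0,0,0,0,0,0,0,0,0,0,0,0,0,0,0,0,0,1,0]
Step 4: insert okx at [2, 16] -> counters=[0,0,1,0,1,0,0,0,0,1,0,0,1,1,0,0,2,0,0,0,0,0,0,0,0,0,0,0,0,0,0,0,0,0,0,0,0,0,0,0,0,1,0]
Step 5: insert wb at [16, 41] -> counters=[0,0,1,0,1,0,0,0,0,1,0,0,1,1,0,0,3,0,0,0,0,0,0,0,0,0,0,0,0,0,0,0,0,0,0,0,0,0,0,0,0,2,0]
Step 6: delete zuc at [4, 12] -> counters=[0,0,1,0,0,0,0,0,0,1,0,0,0,1,0,0,3,0,0,0,0,0,0,0,0,0,0,0,0,0,0,0,0,0,0,0,0,0,0,0,0,2,0]
Step 7: insert zuc at [4, 12] -> counters=[0,0,1,0,1,0,0,0,0,1,0,0,1,1,0,0,3,0,0,0,0,0,0,0,0,0,0,0,0,0,0,0,0,0,0,0,0,0,0,0,0,2,0]
Step 8: insert zuc at [4, 12] -> counters=[0,0,1,0,2,0,0,0,0,1,0,0,2,1,0,0,3,0,0,0,0,0,0,0,0,0,0,0,0,0,0,0,0,0,0,0,0,0,0,0,0,2,0]
Step 9: insert okx at [2, 16] -> counters=[0,0,2,0,2,0,0,0,0,1,0,0,2,1,0,0,4,0,0,0,0,0,0,0,0,0,0,0,0,0,0,0,0,0,0,0,0,0,0,0,0,2,0]
Step 10: insert zuc at [4, 12] -> counters=[0,0,2,0,3,0,0,0,0,1,0,0,3,1,0,0,4,0,0,0,0,0,0,0,0,0,0,0,0,0,0,0,0,0,0,0,0,0,0,0,0,2,0]
Final counters=[0,0,2,0,3,0,0,0,0,1,0,0,3,1,0,0,4,0,0,0,0,0,0,0,0,0,0,0,0,0,0,0,0,0,0,0,0,0,0,0,0,2,0] -> counters[41]=2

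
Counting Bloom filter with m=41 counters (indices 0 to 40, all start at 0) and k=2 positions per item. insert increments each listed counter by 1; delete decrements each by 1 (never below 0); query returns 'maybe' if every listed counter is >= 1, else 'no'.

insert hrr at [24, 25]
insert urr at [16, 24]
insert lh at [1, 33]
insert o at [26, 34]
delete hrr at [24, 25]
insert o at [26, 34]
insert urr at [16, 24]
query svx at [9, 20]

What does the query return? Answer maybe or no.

Step 1: insert hrr at [24, 25] -> counters=[0,0,0,0,0,0,0,0,0,0,0,0,0,0,0,0,0,0,0,0,0,0,0,0,1,1,0,0,0,0,0,0,0,0,0,0,0,0,0,0,0]
Step 2: insert urr at [16, 24] -> counters=[0,0,0,0,0,0,0,0,0,0,0,0,0,0,0,0,1,0,0,0,0,0,0,0,2,1,0,0,0,0,0,0,0,0,0,0,0,0,0,0,0]
Step 3: insert lh at [1, 33] -> counters=[0,1,0,0,0,0,0,0,0,0,0,0,0,0,0,0,1,0,0,0,0,0,0,0,2,1,0,0,0,0,0,0,0,1,0,0,0,0,0,0,0]
Step 4: insert o at [26, 34] -> counters=[0,1,0,0,0,0,0,0,0,0,0,0,0,0,0,0,1,0,0,0,0,0,0,0,2,1,1,0,0,0,0,0,0,1,1,0,0,0,0,0,0]
Step 5: delete hrr at [24, 25] -> counters=[0,1,0,0,0,0,0,0,0,0,0,0,0,0,0,0,1,0,0,0,0,0,0,0,1,0,1,0,0,0,0,0,0,1,1,0,0,0,0,0,0]
Step 6: insert o at [26, 34] -> counters=[0,1,0,0,0,0,0,0,0,0,0,0,0,0,0,0,1,0,0,0,0,0,0,0,1,0,2,0,0,0,0,0,0,1,2,0,0,0,0,0,0]
Step 7: insert urr at [16, 24] -> counters=[0,1,0,0,0,0,0,0,0,0,0,0,0,0,0,0,2,0,0,0,0,0,0,0,2,0,2,0,0,0,0,0,0,1,2,0,0,0,0,0,0]
Query svx: check counters[9]=0 counters[20]=0 -> no

Answer: no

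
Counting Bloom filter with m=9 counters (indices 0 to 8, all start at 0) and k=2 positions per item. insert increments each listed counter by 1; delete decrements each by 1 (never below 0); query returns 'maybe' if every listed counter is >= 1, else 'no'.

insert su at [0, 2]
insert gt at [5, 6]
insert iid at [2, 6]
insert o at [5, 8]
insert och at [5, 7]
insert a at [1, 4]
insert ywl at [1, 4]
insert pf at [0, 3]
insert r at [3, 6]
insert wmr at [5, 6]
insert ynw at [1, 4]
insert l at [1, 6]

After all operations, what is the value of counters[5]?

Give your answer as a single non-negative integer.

Step 1: insert su at [0, 2] -> counters=[1,0,1,0,0,0,0,0,0]
Step 2: insert gt at [5, 6] -> counters=[1,0,1,0,0,1,1,0,0]
Step 3: insert iid at [2, 6] -> counters=[1,0,2,0,0,1,2,0,0]
Step 4: insert o at [5, 8] -> counters=[1,0,2,0,0,2,2,0,1]
Step 5: insert och at [5, 7] -> counters=[1,0,2,0,0,3,2,1,1]
Step 6: insert a at [1, 4] -> counters=[1,1,2,0,1,3,2,1,1]
Step 7: insert ywl at [1, 4] -> counters=[1,2,2,0,2,3,2,1,1]
Step 8: insert pf at [0, 3] -> counters=[2,2,2,1,2,3,2,1,1]
Step 9: insert r at [3, 6] -> counters=[2,2,2,2,2,3,3,1,1]
Step 10: insert wmr at [5, 6] -> counters=[2,2,2,2,2,4,4,1,1]
Step 11: insert ynw at [1, 4] -> counters=[2,3,2,2,3,4,4,1,1]
Step 12: insert l at [1, 6] -> counters=[2,4,2,2,3,4,5,1,1]
Final counters=[2,4,2,2,3,4,5,1,1] -> counters[5]=4

Answer: 4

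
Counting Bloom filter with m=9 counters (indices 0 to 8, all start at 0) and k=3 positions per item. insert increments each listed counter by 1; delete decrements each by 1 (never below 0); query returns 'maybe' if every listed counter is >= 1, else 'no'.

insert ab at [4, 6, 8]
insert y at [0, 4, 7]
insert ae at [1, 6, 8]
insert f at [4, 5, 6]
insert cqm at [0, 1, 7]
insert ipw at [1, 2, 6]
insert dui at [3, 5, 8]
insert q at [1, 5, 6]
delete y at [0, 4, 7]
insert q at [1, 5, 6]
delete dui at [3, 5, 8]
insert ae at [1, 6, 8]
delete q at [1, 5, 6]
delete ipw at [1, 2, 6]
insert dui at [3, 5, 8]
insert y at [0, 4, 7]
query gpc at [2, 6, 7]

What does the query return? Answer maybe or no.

Answer: no

Derivation:
Step 1: insert ab at [4, 6, 8] -> counters=[0,0,0,0,1,0,1,0,1]
Step 2: insert y at [0, 4, 7] -> counters=[1,0,0,0,2,0,1,1,1]
Step 3: insert ae at [1, 6, 8] -> counters=[1,1,0,0,2,0,2,1,2]
Step 4: insert f at [4, 5, 6] -> counters=[1,1,0,0,3,1,3,1,2]
Step 5: insert cqm at [0, 1, 7] -> counters=[2,2,0,0,3,1,3,2,2]
Step 6: insert ipw at [1, 2, 6] -> counters=[2,3,1,0,3,1,4,2,2]
Step 7: insert dui at [3, 5, 8] -> counters=[2,3,1,1,3,2,4,2,3]
Step 8: insert q at [1, 5, 6] -> counters=[2,4,1,1,3,3,5,2,3]
Step 9: delete y at [0, 4, 7] -> counters=[1,4,1,1,2,3,5,1,3]
Step 10: insert q at [1, 5, 6] -> counters=[1,5,1,1,2,4,6,1,3]
Step 11: delete dui at [3, 5, 8] -> counters=[1,5,1,0,2,3,6,1,2]
Step 12: insert ae at [1, 6, 8] -> counters=[1,6,1,0,2,3,7,1,3]
Step 13: delete q at [1, 5, 6] -> counters=[1,5,1,0,2,2,6,1,3]
Step 14: delete ipw at [1, 2, 6] -> counters=[1,4,0,0,2,2,5,1,3]
Step 15: insert dui at [3, 5, 8] -> counters=[1,4,0,1,2,3,5,1,4]
Step 16: insert y at [0, 4, 7] -> counters=[2,4,0,1,3,3,5,2,4]
Query gpc: check counters[2]=0 counters[6]=5 counters[7]=2 -> no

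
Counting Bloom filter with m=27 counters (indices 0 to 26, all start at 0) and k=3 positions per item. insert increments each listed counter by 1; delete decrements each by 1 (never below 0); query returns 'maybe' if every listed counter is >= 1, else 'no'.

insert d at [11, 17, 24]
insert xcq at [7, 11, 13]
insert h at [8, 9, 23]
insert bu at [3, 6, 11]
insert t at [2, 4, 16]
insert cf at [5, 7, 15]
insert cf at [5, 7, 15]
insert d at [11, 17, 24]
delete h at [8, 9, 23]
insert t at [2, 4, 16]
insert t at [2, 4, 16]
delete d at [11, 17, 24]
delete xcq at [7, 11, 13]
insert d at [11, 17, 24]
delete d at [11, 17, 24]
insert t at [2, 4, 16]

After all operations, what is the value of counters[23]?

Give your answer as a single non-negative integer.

Answer: 0

Derivation:
Step 1: insert d at [11, 17, 24] -> counters=[0,0,0,0,0,0,0,0,0,0,0,1,0,0,0,0,0,1,0,0,0,0,0,0,1,0,0]
Step 2: insert xcq at [7, 11, 13] -> counters=[0,0,0,0,0,0,0,1,0,0,0,2,0,1,0,0,0,1,0,0,0,0,0,0,1,0,0]
Step 3: insert h at [8, 9, 23] -> counters=[0,0,0,0,0,0,0,1,1,1,0,2,0,1,0,0,0,1,0,0,0,0,0,1,1,0,0]
Step 4: insert bu at [3, 6, 11] -> counters=[0,0,0,1,0,0,1,1,1,1,0,3,0,1,0,0,0,1,0,0,0,0,0,1,1,0,0]
Step 5: insert t at [2, 4, 16] -> counters=[0,0,1,1,1,0,1,1,1,1,0,3,0,1,0,0,1,1,0,0,0,0,0,1,1,0,0]
Step 6: insert cf at [5, 7, 15] -> counters=[0,0,1,1,1,1,1,2,1,1,0,3,0,1,0,1,1,1,0,0,0,0,0,1,1,0,0]
Step 7: insert cf at [5, 7, 15] -> counters=[0,0,1,1,1,2,1,3,1,1,0,3,0,1,0,2,1,1,0,0,0,0,0,1,1,0,0]
Step 8: insert d at [11, 17, 24] -> counters=[0,0,1,1,1,2,1,3,1,1,0,4,0,1,0,2,1,2,0,0,0,0,0,1,2,0,0]
Step 9: delete h at [8, 9, 23] -> counters=[0,0,1,1,1,2,1,3,0,0,0,4,0,1,0,2,1,2,0,0,0,0,0,0,2,0,0]
Step 10: insert t at [2, 4, 16] -> counters=[0,0,2,1,2,2,1,3,0,0,0,4,0,1,0,2,2,2,0,0,0,0,0,0,2,0,0]
Step 11: insert t at [2, 4, 16] -> counters=[0,0,3,1,3,2,1,3,0,0,0,4,0,1,0,2,3,2,0,0,0,0,0,0,2,0,0]
Step 12: delete d at [11, 17, 24] -> counters=[0,0,3,1,3,2,1,3,0,0,0,3,0,1,0,2,3,1,0,0,0,0,0,0,1,0,0]
Step 13: delete xcq at [7, 11, 13] -> counters=[0,0,3,1,3,2,1,2,0,0,0,2,0,0,0,2,3,1,0,0,0,0,0,0,1,0,0]
Step 14: insert d at [11, 17, 24] -> counters=[0,0,3,1,3,2,1,2,0,0,0,3,0,0,0,2,3,2,0,0,0,0,0,0,2,0,0]
Step 15: delete d at [11, 17, 24] -> counters=[0,0,3,1,3,2,1,2,0,0,0,2,0,0,0,2,3,1,0,0,0,0,0,0,1,0,0]
Step 16: insert t at [2, 4, 16] -> counters=[0,0,4,1,4,2,1,2,0,0,0,2,0,0,0,2,4,1,0,0,0,0,0,0,1,0,0]
Final counters=[0,0,4,1,4,2,1,2,0,0,0,2,0,0,0,2,4,1,0,0,0,0,0,0,1,0,0] -> counters[23]=0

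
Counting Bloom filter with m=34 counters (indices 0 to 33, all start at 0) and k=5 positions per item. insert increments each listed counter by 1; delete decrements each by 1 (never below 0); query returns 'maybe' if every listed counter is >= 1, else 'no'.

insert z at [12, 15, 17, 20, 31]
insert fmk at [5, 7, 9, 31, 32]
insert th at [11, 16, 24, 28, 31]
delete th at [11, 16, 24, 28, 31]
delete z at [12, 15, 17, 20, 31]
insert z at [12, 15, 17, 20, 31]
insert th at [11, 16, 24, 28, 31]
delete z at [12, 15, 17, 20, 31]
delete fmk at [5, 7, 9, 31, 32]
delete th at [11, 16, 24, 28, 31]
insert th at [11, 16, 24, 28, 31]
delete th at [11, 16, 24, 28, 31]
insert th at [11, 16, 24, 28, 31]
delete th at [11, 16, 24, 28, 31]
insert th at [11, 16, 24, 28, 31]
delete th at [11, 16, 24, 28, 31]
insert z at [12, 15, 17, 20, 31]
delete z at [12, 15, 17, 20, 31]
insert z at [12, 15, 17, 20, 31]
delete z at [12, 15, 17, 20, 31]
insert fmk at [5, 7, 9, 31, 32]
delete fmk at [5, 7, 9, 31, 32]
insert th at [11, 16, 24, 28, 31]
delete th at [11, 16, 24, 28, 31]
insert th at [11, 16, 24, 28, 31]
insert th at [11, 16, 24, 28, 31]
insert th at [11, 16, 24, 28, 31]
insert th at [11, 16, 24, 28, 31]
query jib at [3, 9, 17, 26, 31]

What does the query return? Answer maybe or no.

Step 1: insert z at [12, 15, 17, 20, 31] -> counters=[0,0,0,0,0,0,0,0,0,0,0,0,1,0,0,1,0,1,0,0,1,0,0,0,0,0,0,0,0,0,0,1,0,0]
Step 2: insert fmk at [5, 7, 9, 31, 32] -> counters=[0,0,0,0,0,1,0,1,0,1,0,0,1,0,0,1,0,1,0,0,1,0,0,0,0,0,0,0,0,0,0,2,1,0]
Step 3: insert th at [11, 16, 24, 28, 31] -> counters=[0,0,0,0,0,1,0,1,0,1,0,1,1,0,0,1,1,1,0,0,1,0,0,0,1,0,0,0,1,0,0,3,1,0]
Step 4: delete th at [11, 16, 24, 28, 31] -> counters=[0,0,0,0,0,1,0,1,0,1,0,0,1,0,0,1,0,1,0,0,1,0,0,0,0,0,0,0,0,0,0,2,1,0]
Step 5: delete z at [12, 15, 17, 20, 31] -> counters=[0,0,0,0,0,1,0,1,0,1,0,0,0,0,0,0,0,0,0,0,0,0,0,0,0,0,0,0,0,0,0,1,1,0]
Step 6: insert z at [12, 15, 17, 20, 31] -> counters=[0,0,0,0,0,1,0,1,0,1,0,0,1,0,0,1,0,1,0,0,1,0,0,0,0,0,0,0,0,0,0,2,1,0]
Step 7: insert th at [11, 16, 24, 28, 31] -> counters=[0,0,0,0,0,1,0,1,0,1,0,1,1,0,0,1,1,1,0,0,1,0,0,0,1,0,0,0,1,0,0,3,1,0]
Step 8: delete z at [12, 15, 17, 20, 31] -> counters=[0,0,0,0,0,1,0,1,0,1,0,1,0,0,0,0,1,0,0,0,0,0,0,0,1,0,0,0,1,0,0,2,1,0]
Step 9: delete fmk at [5, 7, 9, 31, 32] -> counters=[0,0,0,0,0,0,0,0,0,0,0,1,0,0,0,0,1,0,0,0,0,0,0,0,1,0,0,0,1,0,0,1,0,0]
Step 10: delete th at [11, 16, 24, 28, 31] -> counters=[0,0,0,0,0,0,0,0,0,0,0,0,0,0,0,0,0,0,0,0,0,0,0,0,0,0,0,0,0,0,0,0,0,0]
Step 11: insert th at [11, 16, 24, 28, 31] -> counters=[0,0,0,0,0,0,0,0,0,0,0,1,0,0,0,0,1,0,0,0,0,0,0,0,1,0,0,0,1,0,0,1,0,0]
Step 12: delete th at [11, 16, 24, 28, 31] -> counters=[0,0,0,0,0,0,0,0,0,0,0,0,0,0,0,0,0,0,0,0,0,0,0,0,0,0,0,0,0,0,0,0,0,0]
Step 13: insert th at [11, 16, 24, 28, 31] -> counters=[0,0,0,0,0,0,0,0,0,0,0,1,0,0,0,0,1,0,0,0,0,0,0,0,1,0,0,0,1,0,0,1,0,0]
Step 14: delete th at [11, 16, 24, 28, 31] -> counters=[0,0,0,0,0,0,0,0,0,0,0,0,0,0,0,0,0,0,0,0,0,0,0,0,0,0,0,0,0,0,0,0,0,0]
Step 15: insert th at [11, 16, 24, 28, 31] -> counters=[0,0,0,0,0,0,0,0,0,0,0,1,0,0,0,0,1,0,0,0,0,0,0,0,1,0,0,0,1,0,0,1,0,0]
Step 16: delete th at [11, 16, 24, 28, 31] -> counters=[0,0,0,0,0,0,0,0,0,0,0,0,0,0,0,0,0,0,0,0,0,0,0,0,0,0,0,0,0,0,0,0,0,0]
Step 17: insert z at [12, 15, 17, 20, 31] -> counters=[0,0,0,0,0,0,0,0,0,0,0,0,1,0,0,1,0,1,0,0,1,0,0,0,0,0,0,0,0,0,0,1,0,0]
Step 18: delete z at [12, 15, 17, 20, 31] -> counters=[0,0,0,0,0,0,0,0,0,0,0,0,0,0,0,0,0,0,0,0,0,0,0,0,0,0,0,0,0,0,0,0,0,0]
Step 19: insert z at [12, 15, 17, 20, 31] -> counters=[0,0,0,0,0,0,0,0,0,0,0,0,1,0,0,1,0,1,0,0,1,0,0,0,0,0,0,0,0,0,0,1,0,0]
Step 20: delete z at [12, 15, 17, 20, 31] -> counters=[0,0,0,0,0,0,0,0,0,0,0,0,0,0,0,0,0,0,0,0,0,0,0,0,0,0,0,0,0,0,0,0,0,0]
Step 21: insert fmk at [5, 7, 9, 31, 32] -> counters=[0,0,0,0,0,1,0,1,0,1,0,0,0,0,0,0,0,0,0,0,0,0,0,0,0,0,0,0,0,0,0,1,1,0]
Step 22: delete fmk at [5, 7, 9, 31, 32] -> counters=[0,0,0,0,0,0,0,0,0,0,0,0,0,0,0,0,0,0,0,0,0,0,0,0,0,0,0,0,0,0,0,0,0,0]
Step 23: insert th at [11, 16, 24, 28, 31] -> counters=[0,0,0,0,0,0,0,0,0,0,0,1,0,0,0,0,1,0,0,0,0,0,0,0,1,0,0,0,1,0,0,1,0,0]
Step 24: delete th at [11, 16, 24, 28, 31] -> counters=[0,0,0,0,0,0,0,0,0,0,0,0,0,0,0,0,0,0,0,0,0,0,0,0,0,0,0,0,0,0,0,0,0,0]
Step 25: insert th at [11, 16, 24, 28, 31] -> counters=[0,0,0,0,0,0,0,0,0,0,0,1,0,0,0,0,1,0,0,0,0,0,0,0,1,0,0,0,1,0,0,1,0,0]
Step 26: insert th at [11, 16, 24, 28, 31] -> counters=[0,0,0,0,0,0,0,0,0,0,0,2,0,0,0,0,2,0,0,0,0,0,0,0,2,0,0,0,2,0,0,2,0,0]
Step 27: insert th at [11, 16, 24, 28, 31] -> counters=[0,0,0,0,0,0,0,0,0,0,0,3,0,0,0,0,3,0,0,0,0,0,0,0,3,0,0,0,3,0,0,3,0,0]
Step 28: insert th at [11, 16, 24, 28, 31] -> counters=[0,0,0,0,0,0,0,0,0,0,0,4,0,0,0,0,4,0,0,0,0,0,0,0,4,0,0,0,4,0,0,4,0,0]
Query jib: check counters[3]=0 counters[9]=0 counters[17]=0 counters[26]=0 counters[31]=4 -> no

Answer: no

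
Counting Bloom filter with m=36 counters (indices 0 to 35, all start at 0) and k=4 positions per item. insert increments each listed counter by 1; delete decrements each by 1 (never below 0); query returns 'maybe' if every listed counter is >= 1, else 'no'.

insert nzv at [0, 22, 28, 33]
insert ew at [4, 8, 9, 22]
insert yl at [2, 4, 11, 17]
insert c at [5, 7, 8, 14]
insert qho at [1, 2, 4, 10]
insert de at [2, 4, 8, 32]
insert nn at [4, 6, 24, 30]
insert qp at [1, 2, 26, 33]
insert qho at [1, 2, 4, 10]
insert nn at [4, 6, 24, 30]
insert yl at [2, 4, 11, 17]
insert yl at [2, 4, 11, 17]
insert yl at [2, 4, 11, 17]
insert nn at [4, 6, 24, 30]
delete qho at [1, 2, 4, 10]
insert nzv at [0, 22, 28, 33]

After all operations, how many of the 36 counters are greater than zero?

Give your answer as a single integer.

Step 1: insert nzv at [0, 22, 28, 33] -> counters=[1,0,0,0,0,0,0,0,0,0,0,0,0,0,0,0,0,0,0,0,0,0,1,0,0,0,0,0,1,0,0,0,0,1,0,0]
Step 2: insert ew at [4, 8, 9, 22] -> counters=[1,0,0,0,1,0,0,0,1,1,0,0,0,0,0,0,0,0,0,0,0,0,2,0,0,0,0,0,1,0,0,0,0,1,0,0]
Step 3: insert yl at [2, 4, 11, 17] -> counters=[1,0,1,0,2,0,0,0,1,1,0,1,0,0,0,0,0,1,0,0,0,0,2,0,0,0,0,0,1,0,0,0,0,1,0,0]
Step 4: insert c at [5, 7, 8, 14] -> counters=[1,0,1,0,2,1,0,1,2,1,0,1,0,0,1,0,0,1,0,0,0,0,2,0,0,0,0,0,1,0,0,0,0,1,0,0]
Step 5: insert qho at [1, 2, 4, 10] -> counters=[1,1,2,0,3,1,0,1,2,1,1,1,0,0,1,0,0,1,0,0,0,0,2,0,0,0,0,0,1,0,0,0,0,1,0,0]
Step 6: insert de at [2, 4, 8, 32] -> counters=[1,1,3,0,4,1,0,1,3,1,1,1,0,0,1,0,0,1,0,0,0,0,2,0,0,0,0,0,1,0,0,0,1,1,0,0]
Step 7: insert nn at [4, 6, 24, 30] -> counters=[1,1,3,0,5,1,1,1,3,1,1,1,0,0,1,0,0,1,0,0,0,0,2,0,1,0,0,0,1,0,1,0,1,1,0,0]
Step 8: insert qp at [1, 2, 26, 33] -> counters=[1,2,4,0,5,1,1,1,3,1,1,1,0,0,1,0,0,1,0,0,0,0,2,0,1,0,1,0,1,0,1,0,1,2,0,0]
Step 9: insert qho at [1, 2, 4, 10] -> counters=[1,3,5,0,6,1,1,1,3,1,2,1,0,0,1,0,0,1,0,0,0,0,2,0,1,0,1,0,1,0,1,0,1,2,0,0]
Step 10: insert nn at [4, 6, 24, 30] -> counters=[1,3,5,0,7,1,2,1,3,1,2,1,0,0,1,0,0,1,0,0,0,0,2,0,2,0,1,0,1,0,2,0,1,2,0,0]
Step 11: insert yl at [2, 4, 11, 17] -> counters=[1,3,6,0,8,1,2,1,3,1,2,2,0,0,1,0,0,2,0,0,0,0,2,0,2,0,1,0,1,0,2,0,1,2,0,0]
Step 12: insert yl at [2, 4, 11, 17] -> counters=[1,3,7,0,9,1,2,1,3,1,2,3,0,0,1,0,0,3,0,0,0,0,2,0,2,0,1,0,1,0,2,0,1,2,0,0]
Step 13: insert yl at [2, 4, 11, 17] -> counters=[1,3,8,0,10,1,2,1,3,1,2,4,0,0,1,0,0,4,0,0,0,0,2,0,2,0,1,0,1,0,2,0,1,2,0,0]
Step 14: insert nn at [4, 6, 24, 30] -> counters=[1,3,8,0,11,1,3,1,3,1,2,4,0,0,1,0,0,4,0,0,0,0,2,0,3,0,1,0,1,0,3,0,1,2,0,0]
Step 15: delete qho at [1, 2, 4, 10] -> counters=[1,2,7,0,10,1,3,1,3,1,1,4,0,0,1,0,0,4,0,0,0,0,2,0,3,0,1,0,1,0,3,0,1,2,0,0]
Step 16: insert nzv at [0, 22, 28, 33] -> counters=[2,2,7,0,10,1,3,1,3,1,1,4,0,0,1,0,0,4,0,0,0,0,3,0,3,0,1,0,2,0,3,0,1,3,0,0]
Final counters=[2,2,7,0,10,1,3,1,3,1,1,4,0,0,1,0,0,4,0,0,0,0,3,0,3,0,1,0,2,0,3,0,1,3,0,0] -> 20 nonzero

Answer: 20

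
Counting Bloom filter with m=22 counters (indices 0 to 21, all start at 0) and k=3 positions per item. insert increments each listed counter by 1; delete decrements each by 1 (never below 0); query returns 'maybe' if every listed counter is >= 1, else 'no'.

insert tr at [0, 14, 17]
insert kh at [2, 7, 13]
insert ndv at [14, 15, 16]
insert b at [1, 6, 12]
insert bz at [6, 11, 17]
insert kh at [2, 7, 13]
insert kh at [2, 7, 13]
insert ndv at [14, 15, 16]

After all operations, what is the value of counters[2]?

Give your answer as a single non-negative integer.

Answer: 3

Derivation:
Step 1: insert tr at [0, 14, 17] -> counters=[1,0,0,0,0,0,0,0,0,0,0,0,0,0,1,0,0,1,0,0,0,0]
Step 2: insert kh at [2, 7, 13] -> counters=[1,0,1,0,0,0,0,1,0,0,0,0,0,1,1,0,0,1,0,0,0,0]
Step 3: insert ndv at [14, 15, 16] -> counters=[1,0,1,0,0,0,0,1,0,0,0,0,0,1,2,1,1,1,0,0,0,0]
Step 4: insert b at [1, 6, 12] -> counters=[1,1,1,0,0,0,1,1,0,0,0,0,1,1,2,1,1,1,0,0,0,0]
Step 5: insert bz at [6, 11, 17] -> counters=[1,1,1,0,0,0,2,1,0,0,0,1,1,1,2,1,1,2,0,0,0,0]
Step 6: insert kh at [2, 7, 13] -> counters=[1,1,2,0,0,0,2,2,0,0,0,1,1,2,2,1,1,2,0,0,0,0]
Step 7: insert kh at [2, 7, 13] -> counters=[1,1,3,0,0,0,2,3,0,0,0,1,1,3,2,1,1,2,0,0,0,0]
Step 8: insert ndv at [14, 15, 16] -> counters=[1,1,3,0,0,0,2,3,0,0,0,1,1,3,3,2,2,2,0,0,0,0]
Final counters=[1,1,3,0,0,0,2,3,0,0,0,1,1,3,3,2,2,2,0,0,0,0] -> counters[2]=3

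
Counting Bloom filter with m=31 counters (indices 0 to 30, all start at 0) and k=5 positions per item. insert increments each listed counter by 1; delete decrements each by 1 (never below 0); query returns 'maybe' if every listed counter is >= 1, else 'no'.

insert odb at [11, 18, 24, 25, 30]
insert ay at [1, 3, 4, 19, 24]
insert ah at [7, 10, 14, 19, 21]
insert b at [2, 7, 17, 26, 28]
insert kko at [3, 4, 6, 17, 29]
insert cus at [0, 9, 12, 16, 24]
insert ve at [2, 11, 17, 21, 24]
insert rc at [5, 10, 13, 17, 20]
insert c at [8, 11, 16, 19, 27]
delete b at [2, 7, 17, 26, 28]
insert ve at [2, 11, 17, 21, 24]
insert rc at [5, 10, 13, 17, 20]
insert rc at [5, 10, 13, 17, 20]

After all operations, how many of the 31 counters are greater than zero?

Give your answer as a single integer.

Step 1: insert odb at [11, 18, 24, 25, 30] -> counters=[0,0,0,0,0,0,0,0,0,0,0,1,0,0,0,0,0,0,1,0,0,0,0,0,1,1,0,0,0,0,1]
Step 2: insert ay at [1, 3, 4, 19, 24] -> counters=[0,1,0,1,1,0,0,0,0,0,0,1,0,0,0,0,0,0,1,1,0,0,0,0,2,1,0,0,0,0,1]
Step 3: insert ah at [7, 10, 14, 19, 21] -> counters=[0,1,0,1,1,0,0,1,0,0,1,1,0,0,1,0,0,0,1,2,0,1,0,0,2,1,0,0,0,0,1]
Step 4: insert b at [2, 7, 17, 26, 28] -> counters=[0,1,1,1,1,0,0,2,0,0,1,1,0,0,1,0,0,1,1,2,0,1,0,0,2,1,1,0,1,0,1]
Step 5: insert kko at [3, 4, 6, 17, 29] -> counters=[0,1,1,2,2,0,1,2,0,0,1,1,0,0,1,0,0,2,1,2,0,1,0,0,2,1,1,0,1,1,1]
Step 6: insert cus at [0, 9, 12, 16, 24] -> counters=[1,1,1,2,2,0,1,2,0,1,1,1,1,0,1,0,1,2,1,2,0,1,0,0,3,1,1,0,1,1,1]
Step 7: insert ve at [2, 11, 17, 21, 24] -> counters=[1,1,2,2,2,0,1,2,0,1,1,2,1,0,1,0,1,3,1,2,0,2,0,0,4,1,1,0,1,1,1]
Step 8: insert rc at [5, 10, 13, 17, 20] -> counters=[1,1,2,2,2,1,1,2,0,1,2,2,1,1,1,0,1,4,1,2,1,2,0,0,4,1,1,0,1,1,1]
Step 9: insert c at [8, 11, 16, 19, 27] -> counters=[1,1,2,2,2,1,1,2,1,1,2,3,1,1,1,0,2,4,1,3,1,2,0,0,4,1,1,1,1,1,1]
Step 10: delete b at [2, 7, 17, 26, 28] -> counters=[1,1,1,2,2,1,1,1,1,1,2,3,1,1,1,0,2,3,1,3,1,2,0,0,4,1,0,1,0,1,1]
Step 11: insert ve at [2, 11, 17, 21, 24] -> counters=[1,1,2,2,2,1,1,1,1,1,2,4,1,1,1,0,2,4,1,3,1,3,0,0,5,1,0,1,0,1,1]
Step 12: insert rc at [5, 10, 13, 17, 20] -> counters=[1,1,2,2,2,2,1,1,1,1,3,4,1,2,1,0,2,5,1,3,2,3,0,0,5,1,0,1,0,1,1]
Step 13: insert rc at [5, 10, 13, 17, 20] -> counters=[1,1,2,2,2,3,1,1,1,1,4,4,1,3,1,0,2,6,1,3,3,3,0,0,5,1,0,1,0,1,1]
Final counters=[1,1,2,2,2,3,1,1,1,1,4,4,1,3,1,0,2,6,1,3,3,3,0,0,5,1,0,1,0,1,1] -> 26 nonzero

Answer: 26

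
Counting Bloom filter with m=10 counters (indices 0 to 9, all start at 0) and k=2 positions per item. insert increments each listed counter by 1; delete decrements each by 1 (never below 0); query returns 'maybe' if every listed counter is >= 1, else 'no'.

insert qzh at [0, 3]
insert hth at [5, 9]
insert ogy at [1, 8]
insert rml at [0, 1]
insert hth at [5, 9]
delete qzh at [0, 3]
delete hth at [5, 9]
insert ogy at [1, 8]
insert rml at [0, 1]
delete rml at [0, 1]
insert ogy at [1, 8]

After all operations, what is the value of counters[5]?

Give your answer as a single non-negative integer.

Answer: 1

Derivation:
Step 1: insert qzh at [0, 3] -> counters=[1,0,0,1,0,0,0,0,0,0]
Step 2: insert hth at [5, 9] -> counters=[1,0,0,1,0,1,0,0,0,1]
Step 3: insert ogy at [1, 8] -> counters=[1,1,0,1,0,1,0,0,1,1]
Step 4: insert rml at [0, 1] -> counters=[2,2,0,1,0,1,0,0,1,1]
Step 5: insert hth at [5, 9] -> counters=[2,2,0,1,0,2,0,0,1,2]
Step 6: delete qzh at [0, 3] -> counters=[1,2,0,0,0,2,0,0,1,2]
Step 7: delete hth at [5, 9] -> counters=[1,2,0,0,0,1,0,0,1,1]
Step 8: insert ogy at [1, 8] -> counters=[1,3,0,0,0,1,0,0,2,1]
Step 9: insert rml at [0, 1] -> counters=[2,4,0,0,0,1,0,0,2,1]
Step 10: delete rml at [0, 1] -> counters=[1,3,0,0,0,1,0,0,2,1]
Step 11: insert ogy at [1, 8] -> counters=[1,4,0,0,0,1,0,0,3,1]
Final counters=[1,4,0,0,0,1,0,0,3,1] -> counters[5]=1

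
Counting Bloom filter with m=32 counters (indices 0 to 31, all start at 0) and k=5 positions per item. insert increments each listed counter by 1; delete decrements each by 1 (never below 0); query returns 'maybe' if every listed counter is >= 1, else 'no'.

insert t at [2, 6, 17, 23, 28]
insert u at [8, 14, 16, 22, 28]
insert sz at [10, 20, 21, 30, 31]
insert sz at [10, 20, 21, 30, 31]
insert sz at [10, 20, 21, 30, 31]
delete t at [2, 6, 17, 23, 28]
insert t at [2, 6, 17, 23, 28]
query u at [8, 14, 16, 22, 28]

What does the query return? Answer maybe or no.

Step 1: insert t at [2, 6, 17, 23, 28] -> counters=[0,0,1,0,0,0,1,0,0,0,0,0,0,0,0,0,0,1,0,0,0,0,0,1,0,0,0,0,1,0,0,0]
Step 2: insert u at [8, 14, 16, 22, 28] -> counters=[0,0,1,0,0,0,1,0,1,0,0,0,0,0,1,0,1,1,0,0,0,0,1,1,0,0,0,0,2,0,0,0]
Step 3: insert sz at [10, 20, 21, 30, 31] -> counters=[0,0,1,0,0,0,1,0,1,0,1,0,0,0,1,0,1,1,0,0,1,1,1,1,0,0,0,0,2,0,1,1]
Step 4: insert sz at [10, 20, 21, 30, 31] -> counters=[0,0,1,0,0,0,1,0,1,0,2,0,0,0,1,0,1,1,0,0,2,2,1,1,0,0,0,0,2,0,2,2]
Step 5: insert sz at [10, 20, 21, 30, 31] -> counters=[0,0,1,0,0,0,1,0,1,0,3,0,0,0,1,0,1,1,0,0,3,3,1,1,0,0,0,0,2,0,3,3]
Step 6: delete t at [2, 6, 17, 23, 28] -> counters=[0,0,0,0,0,0,0,0,1,0,3,0,0,0,1,0,1,0,0,0,3,3,1,0,0,0,0,0,1,0,3,3]
Step 7: insert t at [2, 6, 17, 23, 28] -> counters=[0,0,1,0,0,0,1,0,1,0,3,0,0,0,1,0,1,1,0,0,3,3,1,1,0,0,0,0,2,0,3,3]
Query u: check counters[8]=1 counters[14]=1 counters[16]=1 counters[22]=1 counters[28]=2 -> maybe

Answer: maybe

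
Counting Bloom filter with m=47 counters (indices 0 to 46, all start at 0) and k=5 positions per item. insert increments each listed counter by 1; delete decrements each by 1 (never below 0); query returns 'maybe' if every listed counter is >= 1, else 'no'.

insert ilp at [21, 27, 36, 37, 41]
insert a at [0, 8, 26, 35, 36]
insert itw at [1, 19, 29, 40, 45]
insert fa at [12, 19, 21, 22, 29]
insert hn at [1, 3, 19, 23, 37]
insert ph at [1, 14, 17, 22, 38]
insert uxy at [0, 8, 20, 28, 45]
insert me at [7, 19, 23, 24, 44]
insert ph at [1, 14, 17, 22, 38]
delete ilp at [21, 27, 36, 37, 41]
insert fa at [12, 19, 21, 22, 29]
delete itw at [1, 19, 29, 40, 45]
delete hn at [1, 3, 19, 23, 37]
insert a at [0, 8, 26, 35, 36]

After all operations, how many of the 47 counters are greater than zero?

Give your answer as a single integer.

Step 1: insert ilp at [21, 27, 36, 37, 41] -> counters=[0,0,0,0,0,0,0,0,0,0,0,0,0,0,0,0,0,0,0,0,0,1,0,0,0,0,0,1,0,0,0,0,0,0,0,0,1,1,0,0,0,1,0,0,0,0,0]
Step 2: insert a at [0, 8, 26, 35, 36] -> counters=[1,0,0,0,0,0,0,0,1,0,0,0,0,0,0,0,0,0,0,0,0,1,0,0,0,0,1,1,0,0,0,0,0,0,0,1,2,1,0,0,0,1,0,0,0,0,0]
Step 3: insert itw at [1, 19, 29, 40, 45] -> counters=[1,1,0,0,0,0,0,0,1,0,0,0,0,0,0,0,0,0,0,1,0,1,0,0,0,0,1,1,0,1,0,0,0,0,0,1,2,1,0,0,1,1,0,0,0,1,0]
Step 4: insert fa at [12, 19, 21, 22, 29] -> counters=[1,1,0,0,0,0,0,0,1,0,0,0,1,0,0,0,0,0,0,2,0,2,1,0,0,0,1,1,0,2,0,0,0,0,0,1,2,1,0,0,1,1,0,0,0,1,0]
Step 5: insert hn at [1, 3, 19, 23, 37] -> counters=[1,2,0,1,0,0,0,0,1,0,0,0,1,0,0,0,0,0,0,3,0,2,1,1,0,0,1,1,0,2,0,0,0,0,0,1,2,2,0,0,1,1,0,0,0,1,0]
Step 6: insert ph at [1, 14, 17, 22, 38] -> counters=[1,3,0,1,0,0,0,0,1,0,0,0,1,0,1,0,0,1,0,3,0,2,2,1,0,0,1,1,0,2,0,0,0,0,0,1,2,2,1,0,1,1,0,0,0,1,0]
Step 7: insert uxy at [0, 8, 20, 28, 45] -> counters=[2,3,0,1,0,0,0,0,2,0,0,0,1,0,1,0,0,1,0,3,1,2,2,1,0,0,1,1,1,2,0,0,0,0,0,1,2,2,1,0,1,1,0,0,0,2,0]
Step 8: insert me at [7, 19, 23, 24, 44] -> counters=[2,3,0,1,0,0,0,1,2,0,0,0,1,0,1,0,0,1,0,4,1,2,2,2,1,0,1,1,1,2,0,0,0,0,0,1,2,2,1,0,1,1,0,0,1,2,0]
Step 9: insert ph at [1, 14, 17, 22, 38] -> counters=[2,4,0,1,0,0,0,1,2,0,0,0,1,0,2,0,0,2,0,4,1,2,3,2,1,0,1,1,1,2,0,0,0,0,0,1,2,2,2,0,1,1,0,0,1,2,0]
Step 10: delete ilp at [21, 27, 36, 37, 41] -> counters=[2,4,0,1,0,0,0,1,2,0,0,0,1,0,2,0,0,2,0,4,1,1,3,2,1,0,1,0,1,2,0,0,0,0,0,1,1,1,2,0,1,0,0,0,1,2,0]
Step 11: insert fa at [12, 19, 21, 22, 29] -> counters=[2,4,0,1,0,0,0,1,2,0,0,0,2,0,2,0,0,2,0,5,1,2,4,2,1,0,1,0,1,3,0,0,0,0,0,1,1,1,2,0,1,0,0,0,1,2,0]
Step 12: delete itw at [1, 19, 29, 40, 45] -> counters=[2,3,0,1,0,0,0,1,2,0,0,0,2,0,2,0,0,2,0,4,1,2,4,2,1,0,1,0,1,2,0,0,0,0,0,1,1,1,2,0,0,0,0,0,1,1,0]
Step 13: delete hn at [1, 3, 19, 23, 37] -> counters=[2,2,0,0,0,0,0,1,2,0,0,0,2,0,2,0,0,2,0,3,1,2,4,1,1,0,1,0,1,2,0,0,0,0,0,1,1,0,2,0,0,0,0,0,1,1,0]
Step 14: insert a at [0, 8, 26, 35, 36] -> counters=[3,2,0,0,0,0,0,1,3,0,0,0,2,0,2,0,0,2,0,3,1,2,4,1,1,0,2,0,1,2,0,0,0,0,0,2,2,0,2,0,0,0,0,0,1,1,0]
Final counters=[3,2,0,0,0,0,0,1,3,0,0,0,2,0,2,0,0,2,0,3,1,2,4,1,1,0,2,0,1,2,0,0,0,0,0,2,2,0,2,0,0,0,0,0,1,1,0] -> 21 nonzero

Answer: 21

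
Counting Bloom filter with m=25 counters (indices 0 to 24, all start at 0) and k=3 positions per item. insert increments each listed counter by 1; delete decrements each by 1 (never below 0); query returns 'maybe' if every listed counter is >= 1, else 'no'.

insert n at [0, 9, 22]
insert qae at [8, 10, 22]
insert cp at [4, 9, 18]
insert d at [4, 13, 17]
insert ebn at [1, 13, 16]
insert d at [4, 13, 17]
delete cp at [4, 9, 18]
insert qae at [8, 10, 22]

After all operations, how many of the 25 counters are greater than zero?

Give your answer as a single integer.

Step 1: insert n at [0, 9, 22] -> counters=[1,0,0,0,0,0,0,0,0,1,0,0,0,0,0,0,0,0,0,0,0,0,1,0,0]
Step 2: insert qae at [8, 10, 22] -> counters=[1,0,0,0,0,0,0,0,1,1,1,0,0,0,0,0,0,0,0,0,0,0,2,0,0]
Step 3: insert cp at [4, 9, 18] -> counters=[1,0,0,0,1,0,0,0,1,2,1,0,0,0,0,0,0,0,1,0,0,0,2,0,0]
Step 4: insert d at [4, 13, 17] -> counters=[1,0,0,0,2,0,0,0,1,2,1,0,0,1,0,0,0,1,1,0,0,0,2,0,0]
Step 5: insert ebn at [1, 13, 16] -> counters=[1,1,0,0,2,0,0,0,1,2,1,0,0,2,0,0,1,1,1,0,0,0,2,0,0]
Step 6: insert d at [4, 13, 17] -> counters=[1,1,0,0,3,0,0,0,1,2,1,0,0,3,0,0,1,2,1,0,0,0,2,0,0]
Step 7: delete cp at [4, 9, 18] -> counters=[1,1,0,0,2,0,0,0,1,1,1,0,0,3,0,0,1,2,0,0,0,0,2,0,0]
Step 8: insert qae at [8, 10, 22] -> counters=[1,1,0,0,2,0,0,0,2,1,2,0,0,3,0,0,1,2,0,0,0,0,3,0,0]
Final counters=[1,1,0,0,2,0,0,0,2,1,2,0,0,3,0,0,1,2,0,0,0,0,3,0,0] -> 10 nonzero

Answer: 10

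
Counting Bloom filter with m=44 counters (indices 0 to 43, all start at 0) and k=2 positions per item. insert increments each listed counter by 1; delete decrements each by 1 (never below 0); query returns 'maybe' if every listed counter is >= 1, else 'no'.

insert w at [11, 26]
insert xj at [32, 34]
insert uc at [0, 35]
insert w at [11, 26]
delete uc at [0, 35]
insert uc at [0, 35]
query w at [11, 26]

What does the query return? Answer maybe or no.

Answer: maybe

Derivation:
Step 1: insert w at [11, 26] -> counters=[0,0,0,0,0,0,0,0,0,0,0,1,0,0,0,0,0,0,0,0,0,0,0,0,0,0,1,0,0,0,0,0,0,0,0,0,0,0,0,0,0,0,0,0]
Step 2: insert xj at [32, 34] -> counters=[0,0,0,0,0,0,0,0,0,0,0,1,0,0,0,0,0,0,0,0,0,0,0,0,0,0,1,0,0,0,0,0,1,0,1,0,0,0,0,0,0,0,0,0]
Step 3: insert uc at [0, 35] -> counters=[1,0,0,0,0,0,0,0,0,0,0,1,0,0,0,0,0,0,0,0,0,0,0,0,0,0,1,0,0,0,0,0,1,0,1,1,0,0,0,0,0,0,0,0]
Step 4: insert w at [11, 26] -> counters=[1,0,0,0,0,0,0,0,0,0,0,2,0,0,0,0,0,0,0,0,0,0,0,0,0,0,2,0,0,0,0,0,1,0,1,1,0,0,0,0,0,0,0,0]
Step 5: delete uc at [0, 35] -> counters=[0,0,0,0,0,0,0,0,0,0,0,2,0,0,0,0,0,0,0,0,0,0,0,0,0,0,2,0,0,0,0,0,1,0,1,0,0,0,0,0,0,0,0,0]
Step 6: insert uc at [0, 35] -> counters=[1,0,0,0,0,0,0,0,0,0,0,2,0,0,0,0,0,0,0,0,0,0,0,0,0,0,2,0,0,0,0,0,1,0,1,1,0,0,0,0,0,0,0,0]
Query w: check counters[11]=2 counters[26]=2 -> maybe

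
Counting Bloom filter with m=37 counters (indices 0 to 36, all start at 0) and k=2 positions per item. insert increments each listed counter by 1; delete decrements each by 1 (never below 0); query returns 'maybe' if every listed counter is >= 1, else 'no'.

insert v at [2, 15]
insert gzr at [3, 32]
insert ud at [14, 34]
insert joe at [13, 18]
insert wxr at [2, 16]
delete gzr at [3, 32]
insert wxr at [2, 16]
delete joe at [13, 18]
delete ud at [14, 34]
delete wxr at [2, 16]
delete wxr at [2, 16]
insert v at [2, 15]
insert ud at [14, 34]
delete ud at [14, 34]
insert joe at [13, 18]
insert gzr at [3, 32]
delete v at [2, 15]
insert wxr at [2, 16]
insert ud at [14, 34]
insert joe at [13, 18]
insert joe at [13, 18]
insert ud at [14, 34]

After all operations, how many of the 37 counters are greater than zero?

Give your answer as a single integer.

Answer: 9

Derivation:
Step 1: insert v at [2, 15] -> counters=[0,0,1,0,0,0,0,0,0,0,0,0,0,0,0,1,0,0,0,0,0,0,0,0,0,0,0,0,0,0,0,0,0,0,0,0,0]
Step 2: insert gzr at [3, 32] -> counters=[0,0,1,1,0,0,0,0,0,0,0,0,0,0,0,1,0,0,0,0,0,0,0,0,0,0,0,0,0,0,0,0,1,0,0,0,0]
Step 3: insert ud at [14, 34] -> counters=[0,0,1,1,0,0,0,0,0,0,0,0,0,0,1,1,0,0,0,0,0,0,0,0,0,0,0,0,0,0,0,0,1,0,1,0,0]
Step 4: insert joe at [13, 18] -> counters=[0,0,1,1,0,0,0,0,0,0,0,0,0,1,1,1,0,0,1,0,0,0,0,0,0,0,0,0,0,0,0,0,1,0,1,0,0]
Step 5: insert wxr at [2, 16] -> counters=[0,0,2,1,0,0,0,0,0,0,0,0,0,1,1,1,1,0,1,0,0,0,0,0,0,0,0,0,0,0,0,0,1,0,1,0,0]
Step 6: delete gzr at [3, 32] -> counters=[0,0,2,0,0,0,0,0,0,0,0,0,0,1,1,1,1,0,1,0,0,0,0,0,0,0,0,0,0,0,0,0,0,0,1,0,0]
Step 7: insert wxr at [2, 16] -> counters=[0,0,3,0,0,0,0,0,0,0,0,0,0,1,1,1,2,0,1,0,0,0,0,0,0,0,0,0,0,0,0,0,0,0,1,0,0]
Step 8: delete joe at [13, 18] -> counters=[0,0,3,0,0,0,0,0,0,0,0,0,0,0,1,1,2,0,0,0,0,0,0,0,0,0,0,0,0,0,0,0,0,0,1,0,0]
Step 9: delete ud at [14, 34] -> counters=[0,0,3,0,0,0,0,0,0,0,0,0,0,0,0,1,2,0,0,0,0,0,0,0,0,0,0,0,0,0,0,0,0,0,0,0,0]
Step 10: delete wxr at [2, 16] -> counters=[0,0,2,0,0,0,0,0,0,0,0,0,0,0,0,1,1,0,0,0,0,0,0,0,0,0,0,0,0,0,0,0,0,0,0,0,0]
Step 11: delete wxr at [2, 16] -> counters=[0,0,1,0,0,0,0,0,0,0,0,0,0,0,0,1,0,0,0,0,0,0,0,0,0,0,0,0,0,0,0,0,0,0,0,0,0]
Step 12: insert v at [2, 15] -> counters=[0,0,2,0,0,0,0,0,0,0,0,0,0,0,0,2,0,0,0,0,0,0,0,0,0,0,0,0,0,0,0,0,0,0,0,0,0]
Step 13: insert ud at [14, 34] -> counters=[0,0,2,0,0,0,0,0,0,0,0,0,0,0,1,2,0,0,0,0,0,0,0,0,0,0,0,0,0,0,0,0,0,0,1,0,0]
Step 14: delete ud at [14, 34] -> counters=[0,0,2,0,0,0,0,0,0,0,0,0,0,0,0,2,0,0,0,0,0,0,0,0,0,0,0,0,0,0,0,0,0,0,0,0,0]
Step 15: insert joe at [13, 18] -> counters=[0,0,2,0,0,0,0,0,0,0,0,0,0,1,0,2,0,0,1,0,0,0,0,0,0,0,0,0,0,0,0,0,0,0,0,0,0]
Step 16: insert gzr at [3, 32] -> counters=[0,0,2,1,0,0,0,0,0,0,0,0,0,1,0,2,0,0,1,0,0,0,0,0,0,0,0,0,0,0,0,0,1,0,0,0,0]
Step 17: delete v at [2, 15] -> counters=[0,0,1,1,0,0,0,0,0,0,0,0,0,1,0,1,0,0,1,0,0,0,0,0,0,0,0,0,0,0,0,0,1,0,0,0,0]
Step 18: insert wxr at [2, 16] -> counters=[0,0,2,1,0,0,0,0,0,0,0,0,0,1,0,1,1,0,1,0,0,0,0,0,0,0,0,0,0,0,0,0,1,0,0,0,0]
Step 19: insert ud at [14, 34] -> counters=[0,0,2,1,0,0,0,0,0,0,0,0,0,1,1,1,1,0,1,0,0,0,0,0,0,0,0,0,0,0,0,0,1,0,1,0,0]
Step 20: insert joe at [13, 18] -> counters=[0,0,2,1,0,0,0,0,0,0,0,0,0,2,1,1,1,0,2,0,0,0,0,0,0,0,0,0,0,0,0,0,1,0,1,0,0]
Step 21: insert joe at [13, 18] -> counters=[0,0,2,1,0,0,0,0,0,0,0,0,0,3,1,1,1,0,3,0,0,0,0,0,0,0,0,0,0,0,0,0,1,0,1,0,0]
Step 22: insert ud at [14, 34] -> counters=[0,0,2,1,0,0,0,0,0,0,0,0,0,3,2,1,1,0,3,0,0,0,0,0,0,0,0,0,0,0,0,0,1,0,2,0,0]
Final counters=[0,0,2,1,0,0,0,0,0,0,0,0,0,3,2,1,1,0,3,0,0,0,0,0,0,0,0,0,0,0,0,0,1,0,2,0,0] -> 9 nonzero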